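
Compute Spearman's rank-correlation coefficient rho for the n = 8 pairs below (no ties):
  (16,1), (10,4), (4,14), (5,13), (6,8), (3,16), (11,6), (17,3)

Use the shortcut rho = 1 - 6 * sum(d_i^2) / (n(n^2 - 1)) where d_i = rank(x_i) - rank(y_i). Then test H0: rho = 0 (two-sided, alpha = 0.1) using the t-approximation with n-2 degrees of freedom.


Step 1: Rank x and y separately (midranks; no ties here).
rank(x): 16->7, 10->5, 4->2, 5->3, 6->4, 3->1, 11->6, 17->8
rank(y): 1->1, 4->3, 14->7, 13->6, 8->5, 16->8, 6->4, 3->2
Step 2: d_i = R_x(i) - R_y(i); compute d_i^2.
  (7-1)^2=36, (5-3)^2=4, (2-7)^2=25, (3-6)^2=9, (4-5)^2=1, (1-8)^2=49, (6-4)^2=4, (8-2)^2=36
sum(d^2) = 164.
Step 3: rho = 1 - 6*164 / (8*(8^2 - 1)) = 1 - 984/504 = -0.952381.
Step 4: Under H0, t = rho * sqrt((n-2)/(1-rho^2)) = -7.6509 ~ t(6).
Step 5: Two-sided p-value from the t-distribution with 6 df = 0.000260.
Step 6: alpha = 0.1. reject H0.

rho = -0.9524, p = 0.000260, reject H0 at alpha = 0.1.


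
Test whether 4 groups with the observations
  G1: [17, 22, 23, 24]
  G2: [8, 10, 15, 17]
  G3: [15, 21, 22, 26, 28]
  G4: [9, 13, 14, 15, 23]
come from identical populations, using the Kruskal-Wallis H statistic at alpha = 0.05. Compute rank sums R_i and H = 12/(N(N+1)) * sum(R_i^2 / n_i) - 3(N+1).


Step 1: Combine all N = 18 observations and assign midranks.
sorted (value, group, rank): (8,G2,1), (9,G4,2), (10,G2,3), (13,G4,4), (14,G4,5), (15,G2,7), (15,G3,7), (15,G4,7), (17,G1,9.5), (17,G2,9.5), (21,G3,11), (22,G1,12.5), (22,G3,12.5), (23,G1,14.5), (23,G4,14.5), (24,G1,16), (26,G3,17), (28,G3,18)
Step 2: Sum ranks within each group.
R_1 = 52.5 (n_1 = 4)
R_2 = 20.5 (n_2 = 4)
R_3 = 65.5 (n_3 = 5)
R_4 = 32.5 (n_4 = 5)
Step 3: H = 12/(N(N+1)) * sum(R_i^2/n_i) - 3(N+1)
     = 12/(18*19) * (52.5^2/4 + 20.5^2/4 + 65.5^2/5 + 32.5^2/5) - 3*19
     = 0.035088 * 1863.42 - 57
     = 8.383333.
Step 4: Ties present; correction factor C = 1 - 42/(18^3 - 18) = 0.992776. Corrected H = 8.383333 / 0.992776 = 8.444335.
Step 5: Under H0, H ~ chi^2(3); p-value = 0.037668.
Step 6: alpha = 0.05. reject H0.

H = 8.4443, df = 3, p = 0.037668, reject H0.


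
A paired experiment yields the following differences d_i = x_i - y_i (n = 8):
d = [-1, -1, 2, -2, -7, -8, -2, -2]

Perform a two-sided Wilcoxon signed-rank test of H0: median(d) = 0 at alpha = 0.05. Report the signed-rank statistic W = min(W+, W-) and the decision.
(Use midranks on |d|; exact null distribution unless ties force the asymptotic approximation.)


Step 1: Drop any zero differences (none here) and take |d_i|.
|d| = [1, 1, 2, 2, 7, 8, 2, 2]
Step 2: Midrank |d_i| (ties get averaged ranks).
ranks: |1|->1.5, |1|->1.5, |2|->4.5, |2|->4.5, |7|->7, |8|->8, |2|->4.5, |2|->4.5
Step 3: Attach original signs; sum ranks with positive sign and with negative sign.
W+ = 4.5 = 4.5
W- = 1.5 + 1.5 + 4.5 + 7 + 8 + 4.5 + 4.5 = 31.5
(Check: W+ + W- = 36 should equal n(n+1)/2 = 36.)
Step 4: Test statistic W = min(W+, W-) = 4.5.
Step 5: Ties in |d|, so use the tie-corrected normal approximation.
        E[W] = n(n+1)/4 = 8*9/4 = 18.
        Tie groups: |d|=1 (t=2), |d|=2 (t=4); sum(t^3 - t) = 66.
        Var[W] = n(n+1)(2n+1)/24 - sum(t^3-t)/48 = 1224/24 - 66/48 = 49.625.
        z = (W - E[W]) / sqrt(Var[W]) = (4.5 - 18) / 7.0445 = -1.9164.
        Two-sided p = 2*Phi(z) = 0.055316.
Step 6: alpha = 0.05. fail to reject H0.

W+ = 4.5, W- = 31.5, W = min = 4.5, p = 0.055316, fail to reject H0.


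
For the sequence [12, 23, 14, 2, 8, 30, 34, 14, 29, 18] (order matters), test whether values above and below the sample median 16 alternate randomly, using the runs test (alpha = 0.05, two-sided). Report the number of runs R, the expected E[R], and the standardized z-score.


Step 1: Compute median = 16; label A = above, B = below.
Labels in order: BABBBAABAA  (n_A = 5, n_B = 5)
Step 2: Count runs R = 6.
Step 3: Under H0 (random ordering), E[R] = 2*n_A*n_B/(n_A+n_B) + 1 = 2*5*5/10 + 1 = 6.0000.
        Var[R] = 2*n_A*n_B*(2*n_A*n_B - n_A - n_B) / ((n_A+n_B)^2 * (n_A+n_B-1)) = 2000/900 = 2.2222.
        SD[R] = 1.4907.
Step 4: R = E[R], so z = 0 with no continuity correction.
Step 5: Two-sided p-value via normal approximation = 2*(1 - Phi(|z|)) = 1.000000.
Step 6: alpha = 0.05. fail to reject H0.

R = 6, z = 0.0000, p = 1.000000, fail to reject H0.


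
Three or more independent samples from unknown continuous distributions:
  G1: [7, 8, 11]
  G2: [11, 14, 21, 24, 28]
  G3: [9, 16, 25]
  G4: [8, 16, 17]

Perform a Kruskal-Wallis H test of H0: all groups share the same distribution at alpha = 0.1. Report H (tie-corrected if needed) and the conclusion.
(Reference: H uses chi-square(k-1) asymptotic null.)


Step 1: Combine all N = 14 observations and assign midranks.
sorted (value, group, rank): (7,G1,1), (8,G1,2.5), (8,G4,2.5), (9,G3,4), (11,G1,5.5), (11,G2,5.5), (14,G2,7), (16,G3,8.5), (16,G4,8.5), (17,G4,10), (21,G2,11), (24,G2,12), (25,G3,13), (28,G2,14)
Step 2: Sum ranks within each group.
R_1 = 9 (n_1 = 3)
R_2 = 49.5 (n_2 = 5)
R_3 = 25.5 (n_3 = 3)
R_4 = 21 (n_4 = 3)
Step 3: H = 12/(N(N+1)) * sum(R_i^2/n_i) - 3(N+1)
     = 12/(14*15) * (9^2/3 + 49.5^2/5 + 25.5^2/3 + 21^2/3) - 3*15
     = 0.057143 * 880.8 - 45
     = 5.331429.
Step 4: Ties present; correction factor C = 1 - 18/(14^3 - 14) = 0.993407. Corrected H = 5.331429 / 0.993407 = 5.366814.
Step 5: Under H0, H ~ chi^2(3); p-value = 0.146825.
Step 6: alpha = 0.1. fail to reject H0.

H = 5.3668, df = 3, p = 0.146825, fail to reject H0.


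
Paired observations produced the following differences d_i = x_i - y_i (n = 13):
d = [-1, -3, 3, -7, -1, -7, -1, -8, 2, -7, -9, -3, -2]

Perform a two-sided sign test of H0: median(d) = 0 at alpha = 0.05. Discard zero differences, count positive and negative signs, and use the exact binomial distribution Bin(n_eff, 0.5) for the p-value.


Step 1: Discard zero differences. Original n = 13; n_eff = number of nonzero differences = 13.
Nonzero differences (with sign): -1, -3, +3, -7, -1, -7, -1, -8, +2, -7, -9, -3, -2
Step 2: Count signs: positive = 2, negative = 11.
Step 3: Under H0: P(positive) = 0.5, so the number of positives S ~ Bin(13, 0.5).
Step 4: Two-sided exact p-value = sum of Bin(13,0.5) probabilities at or below the observed probability = 0.022461.
Step 5: alpha = 0.05. reject H0.

n_eff = 13, pos = 2, neg = 11, p = 0.022461, reject H0.


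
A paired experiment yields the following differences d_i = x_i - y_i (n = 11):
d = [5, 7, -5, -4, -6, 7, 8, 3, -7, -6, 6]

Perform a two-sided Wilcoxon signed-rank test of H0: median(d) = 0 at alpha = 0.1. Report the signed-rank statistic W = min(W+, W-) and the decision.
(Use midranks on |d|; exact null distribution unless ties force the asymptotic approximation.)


Step 1: Drop any zero differences (none here) and take |d_i|.
|d| = [5, 7, 5, 4, 6, 7, 8, 3, 7, 6, 6]
Step 2: Midrank |d_i| (ties get averaged ranks).
ranks: |5|->3.5, |7|->9, |5|->3.5, |4|->2, |6|->6, |7|->9, |8|->11, |3|->1, |7|->9, |6|->6, |6|->6
Step 3: Attach original signs; sum ranks with positive sign and with negative sign.
W+ = 3.5 + 9 + 9 + 11 + 1 + 6 = 39.5
W- = 3.5 + 2 + 6 + 9 + 6 = 26.5
(Check: W+ + W- = 66 should equal n(n+1)/2 = 66.)
Step 4: Test statistic W = min(W+, W-) = 26.5.
Step 5: Ties in |d|, so use the tie-corrected normal approximation.
        E[W] = n(n+1)/4 = 11*12/4 = 33.
        Tie groups: |d|=5 (t=2), |d|=6 (t=3), |d|=7 (t=3); sum(t^3 - t) = 54.
        Var[W] = n(n+1)(2n+1)/24 - sum(t^3-t)/48 = 3036/24 - 54/48 = 125.375.
        z = (W - E[W]) / sqrt(Var[W]) = (26.5 - 33) / 11.1971 = -0.5805.
        Two-sided p = 2*Phi(z) = 0.561572.
Step 6: alpha = 0.1. fail to reject H0.

W+ = 39.5, W- = 26.5, W = min = 26.5, p = 0.561572, fail to reject H0.


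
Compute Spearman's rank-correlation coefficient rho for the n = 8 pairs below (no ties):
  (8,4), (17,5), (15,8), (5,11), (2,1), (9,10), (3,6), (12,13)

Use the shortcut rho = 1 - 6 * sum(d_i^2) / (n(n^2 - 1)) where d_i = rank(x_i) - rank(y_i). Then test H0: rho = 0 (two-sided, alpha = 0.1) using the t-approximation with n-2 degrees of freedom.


Step 1: Rank x and y separately (midranks; no ties here).
rank(x): 8->4, 17->8, 15->7, 5->3, 2->1, 9->5, 3->2, 12->6
rank(y): 4->2, 5->3, 8->5, 11->7, 1->1, 10->6, 6->4, 13->8
Step 2: d_i = R_x(i) - R_y(i); compute d_i^2.
  (4-2)^2=4, (8-3)^2=25, (7-5)^2=4, (3-7)^2=16, (1-1)^2=0, (5-6)^2=1, (2-4)^2=4, (6-8)^2=4
sum(d^2) = 58.
Step 3: rho = 1 - 6*58 / (8*(8^2 - 1)) = 1 - 348/504 = 0.309524.
Step 4: Under H0, t = rho * sqrt((n-2)/(1-rho^2)) = 0.7973 ~ t(6).
Step 5: Two-sided p-value from the t-distribution with 6 df = 0.455645.
Step 6: alpha = 0.1. fail to reject H0.

rho = 0.3095, p = 0.455645, fail to reject H0 at alpha = 0.1.


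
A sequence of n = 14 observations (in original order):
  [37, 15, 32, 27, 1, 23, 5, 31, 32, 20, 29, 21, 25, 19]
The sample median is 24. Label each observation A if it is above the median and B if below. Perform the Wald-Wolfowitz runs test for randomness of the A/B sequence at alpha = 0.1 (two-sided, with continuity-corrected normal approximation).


Step 1: Compute median = 24; label A = above, B = below.
Labels in order: ABAABBBAABABAB  (n_A = 7, n_B = 7)
Step 2: Count runs R = 10.
Step 3: Under H0 (random ordering), E[R] = 2*n_A*n_B/(n_A+n_B) + 1 = 2*7*7/14 + 1 = 8.0000.
        Var[R] = 2*n_A*n_B*(2*n_A*n_B - n_A - n_B) / ((n_A+n_B)^2 * (n_A+n_B-1)) = 8232/2548 = 3.2308.
        SD[R] = 1.7974.
Step 4: Continuity-corrected z = (R - 0.5 - E[R]) / SD[R] = (10 - 0.5 - 8.0000) / 1.7974 = 0.8345.
Step 5: Two-sided p-value via normal approximation = 2*(1 - Phi(|z|)) = 0.403986.
Step 6: alpha = 0.1. fail to reject H0.

R = 10, z = 0.8345, p = 0.403986, fail to reject H0.


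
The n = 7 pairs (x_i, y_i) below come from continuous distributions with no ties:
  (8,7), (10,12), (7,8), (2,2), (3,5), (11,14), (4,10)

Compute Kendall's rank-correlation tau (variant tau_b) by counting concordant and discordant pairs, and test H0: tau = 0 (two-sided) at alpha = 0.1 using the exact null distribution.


Step 1: Enumerate the 21 unordered pairs (i,j) with i<j and classify each by sign(x_j-x_i) * sign(y_j-y_i).
  (1,2):dx=+2,dy=+5->C; (1,3):dx=-1,dy=+1->D; (1,4):dx=-6,dy=-5->C; (1,5):dx=-5,dy=-2->C
  (1,6):dx=+3,dy=+7->C; (1,7):dx=-4,dy=+3->D; (2,3):dx=-3,dy=-4->C; (2,4):dx=-8,dy=-10->C
  (2,5):dx=-7,dy=-7->C; (2,6):dx=+1,dy=+2->C; (2,7):dx=-6,dy=-2->C; (3,4):dx=-5,dy=-6->C
  (3,5):dx=-4,dy=-3->C; (3,6):dx=+4,dy=+6->C; (3,7):dx=-3,dy=+2->D; (4,5):dx=+1,dy=+3->C
  (4,6):dx=+9,dy=+12->C; (4,7):dx=+2,dy=+8->C; (5,6):dx=+8,dy=+9->C; (5,7):dx=+1,dy=+5->C
  (6,7):dx=-7,dy=-4->C
Step 2: C = 18, D = 3, total pairs = 21.
Step 3: tau = (C - D)/(n(n-1)/2) = (18 - 3)/21 = 0.714286.
Step 4: Exact two-sided p-value (enumerate n! = 5040 permutations of y under H0): p = 0.030159.
Step 5: alpha = 0.1. reject H0.

tau_b = 0.7143 (C=18, D=3), p = 0.030159, reject H0.


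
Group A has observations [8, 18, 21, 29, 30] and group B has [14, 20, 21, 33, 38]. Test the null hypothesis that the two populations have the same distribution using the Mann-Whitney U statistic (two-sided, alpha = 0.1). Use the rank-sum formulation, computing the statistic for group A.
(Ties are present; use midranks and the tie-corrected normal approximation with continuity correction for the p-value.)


Step 1: Combine and sort all 10 observations; assign midranks.
sorted (value, group): (8,X), (14,Y), (18,X), (20,Y), (21,X), (21,Y), (29,X), (30,X), (33,Y), (38,Y)
ranks: 8->1, 14->2, 18->3, 20->4, 21->5.5, 21->5.5, 29->7, 30->8, 33->9, 38->10
Step 2: Rank sum for X: R1 = 1 + 3 + 5.5 + 7 + 8 = 24.5.
Step 3: U_X = R1 - n1(n1+1)/2 = 24.5 - 5*6/2 = 24.5 - 15 = 9.5.
       U_Y = n1*n2 - U_X = 25 - 9.5 = 15.5.
Step 4: Ties are present, so use the tie-corrected normal approximation (with continuity correction) for the p-value.
Step 5: p-value = 0.600402; compare to alpha = 0.1. fail to reject H0.

U_X = 9.5, p = 0.600402, fail to reject H0 at alpha = 0.1.


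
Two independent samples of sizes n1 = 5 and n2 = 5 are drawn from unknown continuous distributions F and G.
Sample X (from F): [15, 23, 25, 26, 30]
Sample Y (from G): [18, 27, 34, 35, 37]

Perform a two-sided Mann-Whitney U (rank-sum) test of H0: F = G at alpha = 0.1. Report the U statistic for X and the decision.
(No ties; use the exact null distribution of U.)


Step 1: Combine and sort all 10 observations; assign midranks.
sorted (value, group): (15,X), (18,Y), (23,X), (25,X), (26,X), (27,Y), (30,X), (34,Y), (35,Y), (37,Y)
ranks: 15->1, 18->2, 23->3, 25->4, 26->5, 27->6, 30->7, 34->8, 35->9, 37->10
Step 2: Rank sum for X: R1 = 1 + 3 + 4 + 5 + 7 = 20.
Step 3: U_X = R1 - n1(n1+1)/2 = 20 - 5*6/2 = 20 - 15 = 5.
       U_Y = n1*n2 - U_X = 25 - 5 = 20.
Step 4: No ties, so the exact null distribution of U (based on enumerating the C(10,5) = 252 equally likely rank assignments) gives the two-sided p-value.
Step 5: p-value = 0.150794; compare to alpha = 0.1. fail to reject H0.

U_X = 5, p = 0.150794, fail to reject H0 at alpha = 0.1.


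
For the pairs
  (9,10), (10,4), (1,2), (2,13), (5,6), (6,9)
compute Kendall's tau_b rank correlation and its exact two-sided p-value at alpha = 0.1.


Step 1: Enumerate the 15 unordered pairs (i,j) with i<j and classify each by sign(x_j-x_i) * sign(y_j-y_i).
  (1,2):dx=+1,dy=-6->D; (1,3):dx=-8,dy=-8->C; (1,4):dx=-7,dy=+3->D; (1,5):dx=-4,dy=-4->C
  (1,6):dx=-3,dy=-1->C; (2,3):dx=-9,dy=-2->C; (2,4):dx=-8,dy=+9->D; (2,5):dx=-5,dy=+2->D
  (2,6):dx=-4,dy=+5->D; (3,4):dx=+1,dy=+11->C; (3,5):dx=+4,dy=+4->C; (3,6):dx=+5,dy=+7->C
  (4,5):dx=+3,dy=-7->D; (4,6):dx=+4,dy=-4->D; (5,6):dx=+1,dy=+3->C
Step 2: C = 8, D = 7, total pairs = 15.
Step 3: tau = (C - D)/(n(n-1)/2) = (8 - 7)/15 = 0.066667.
Step 4: Exact two-sided p-value (enumerate n! = 720 permutations of y under H0): p = 1.000000.
Step 5: alpha = 0.1. fail to reject H0.

tau_b = 0.0667 (C=8, D=7), p = 1.000000, fail to reject H0.


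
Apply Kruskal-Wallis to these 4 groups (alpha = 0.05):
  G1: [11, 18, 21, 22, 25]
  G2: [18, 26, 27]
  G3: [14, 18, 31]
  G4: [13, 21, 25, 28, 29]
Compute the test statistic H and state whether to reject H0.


Step 1: Combine all N = 16 observations and assign midranks.
sorted (value, group, rank): (11,G1,1), (13,G4,2), (14,G3,3), (18,G1,5), (18,G2,5), (18,G3,5), (21,G1,7.5), (21,G4,7.5), (22,G1,9), (25,G1,10.5), (25,G4,10.5), (26,G2,12), (27,G2,13), (28,G4,14), (29,G4,15), (31,G3,16)
Step 2: Sum ranks within each group.
R_1 = 33 (n_1 = 5)
R_2 = 30 (n_2 = 3)
R_3 = 24 (n_3 = 3)
R_4 = 49 (n_4 = 5)
Step 3: H = 12/(N(N+1)) * sum(R_i^2/n_i) - 3(N+1)
     = 12/(16*17) * (33^2/5 + 30^2/3 + 24^2/3 + 49^2/5) - 3*17
     = 0.044118 * 1190 - 51
     = 1.500000.
Step 4: Ties present; correction factor C = 1 - 36/(16^3 - 16) = 0.991176. Corrected H = 1.500000 / 0.991176 = 1.513353.
Step 5: Under H0, H ~ chi^2(3); p-value = 0.679192.
Step 6: alpha = 0.05. fail to reject H0.

H = 1.5134, df = 3, p = 0.679192, fail to reject H0.


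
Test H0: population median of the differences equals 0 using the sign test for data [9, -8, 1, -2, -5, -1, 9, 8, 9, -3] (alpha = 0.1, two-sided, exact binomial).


Step 1: Discard zero differences. Original n = 10; n_eff = number of nonzero differences = 10.
Nonzero differences (with sign): +9, -8, +1, -2, -5, -1, +9, +8, +9, -3
Step 2: Count signs: positive = 5, negative = 5.
Step 3: Under H0: P(positive) = 0.5, so the number of positives S ~ Bin(10, 0.5).
Step 4: Two-sided exact p-value = sum of Bin(10,0.5) probabilities at or below the observed probability = 1.000000.
Step 5: alpha = 0.1. fail to reject H0.

n_eff = 10, pos = 5, neg = 5, p = 1.000000, fail to reject H0.


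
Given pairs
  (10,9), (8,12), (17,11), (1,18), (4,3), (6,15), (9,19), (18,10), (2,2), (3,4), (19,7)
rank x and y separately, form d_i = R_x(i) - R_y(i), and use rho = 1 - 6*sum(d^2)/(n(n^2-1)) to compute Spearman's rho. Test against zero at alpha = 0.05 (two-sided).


Step 1: Rank x and y separately (midranks; no ties here).
rank(x): 10->8, 8->6, 17->9, 1->1, 4->4, 6->5, 9->7, 18->10, 2->2, 3->3, 19->11
rank(y): 9->5, 12->8, 11->7, 18->10, 3->2, 15->9, 19->11, 10->6, 2->1, 4->3, 7->4
Step 2: d_i = R_x(i) - R_y(i); compute d_i^2.
  (8-5)^2=9, (6-8)^2=4, (9-7)^2=4, (1-10)^2=81, (4-2)^2=4, (5-9)^2=16, (7-11)^2=16, (10-6)^2=16, (2-1)^2=1, (3-3)^2=0, (11-4)^2=49
sum(d^2) = 200.
Step 3: rho = 1 - 6*200 / (11*(11^2 - 1)) = 1 - 1200/1320 = 0.090909.
Step 4: Under H0, t = rho * sqrt((n-2)/(1-rho^2)) = 0.2739 ~ t(9).
Step 5: Two-sided p-value from the t-distribution with 9 df = 0.790373.
Step 6: alpha = 0.05. fail to reject H0.

rho = 0.0909, p = 0.790373, fail to reject H0 at alpha = 0.05.


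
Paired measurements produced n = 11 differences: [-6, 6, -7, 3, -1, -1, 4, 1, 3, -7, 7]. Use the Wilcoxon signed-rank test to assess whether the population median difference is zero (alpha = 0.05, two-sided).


Step 1: Drop any zero differences (none here) and take |d_i|.
|d| = [6, 6, 7, 3, 1, 1, 4, 1, 3, 7, 7]
Step 2: Midrank |d_i| (ties get averaged ranks).
ranks: |6|->7.5, |6|->7.5, |7|->10, |3|->4.5, |1|->2, |1|->2, |4|->6, |1|->2, |3|->4.5, |7|->10, |7|->10
Step 3: Attach original signs; sum ranks with positive sign and with negative sign.
W+ = 7.5 + 4.5 + 6 + 2 + 4.5 + 10 = 34.5
W- = 7.5 + 10 + 2 + 2 + 10 = 31.5
(Check: W+ + W- = 66 should equal n(n+1)/2 = 66.)
Step 4: Test statistic W = min(W+, W-) = 31.5.
Step 5: Ties in |d|, so use the tie-corrected normal approximation.
        E[W] = n(n+1)/4 = 11*12/4 = 33.
        Tie groups: |d|=1 (t=3), |d|=3 (t=2), |d|=6 (t=2), |d|=7 (t=3); sum(t^3 - t) = 60.
        Var[W] = n(n+1)(2n+1)/24 - sum(t^3-t)/48 = 3036/24 - 60/48 = 125.25.
        z = (W - E[W]) / sqrt(Var[W]) = (31.5 - 33) / 11.1915 = -0.1340.
        Two-sided p = 2*Phi(z) = 0.893379.
Step 6: alpha = 0.05. fail to reject H0.

W+ = 34.5, W- = 31.5, W = min = 31.5, p = 0.893379, fail to reject H0.


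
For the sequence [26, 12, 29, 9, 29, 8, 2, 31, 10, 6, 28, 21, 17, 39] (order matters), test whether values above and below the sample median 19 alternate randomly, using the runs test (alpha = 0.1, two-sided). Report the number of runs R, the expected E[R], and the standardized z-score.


Step 1: Compute median = 19; label A = above, B = below.
Labels in order: ABABABBABBAABA  (n_A = 7, n_B = 7)
Step 2: Count runs R = 11.
Step 3: Under H0 (random ordering), E[R] = 2*n_A*n_B/(n_A+n_B) + 1 = 2*7*7/14 + 1 = 8.0000.
        Var[R] = 2*n_A*n_B*(2*n_A*n_B - n_A - n_B) / ((n_A+n_B)^2 * (n_A+n_B-1)) = 8232/2548 = 3.2308.
        SD[R] = 1.7974.
Step 4: Continuity-corrected z = (R - 0.5 - E[R]) / SD[R] = (11 - 0.5 - 8.0000) / 1.7974 = 1.3909.
Step 5: Two-sided p-value via normal approximation = 2*(1 - Phi(|z|)) = 0.164264.
Step 6: alpha = 0.1. fail to reject H0.

R = 11, z = 1.3909, p = 0.164264, fail to reject H0.


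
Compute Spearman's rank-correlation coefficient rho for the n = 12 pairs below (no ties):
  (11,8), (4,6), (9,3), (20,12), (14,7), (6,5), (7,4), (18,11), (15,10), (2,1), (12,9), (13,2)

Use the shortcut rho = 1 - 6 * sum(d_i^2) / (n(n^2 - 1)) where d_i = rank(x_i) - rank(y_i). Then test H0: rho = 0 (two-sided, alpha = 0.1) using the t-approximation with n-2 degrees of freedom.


Step 1: Rank x and y separately (midranks; no ties here).
rank(x): 11->6, 4->2, 9->5, 20->12, 14->9, 6->3, 7->4, 18->11, 15->10, 2->1, 12->7, 13->8
rank(y): 8->8, 6->6, 3->3, 12->12, 7->7, 5->5, 4->4, 11->11, 10->10, 1->1, 9->9, 2->2
Step 2: d_i = R_x(i) - R_y(i); compute d_i^2.
  (6-8)^2=4, (2-6)^2=16, (5-3)^2=4, (12-12)^2=0, (9-7)^2=4, (3-5)^2=4, (4-4)^2=0, (11-11)^2=0, (10-10)^2=0, (1-1)^2=0, (7-9)^2=4, (8-2)^2=36
sum(d^2) = 72.
Step 3: rho = 1 - 6*72 / (12*(12^2 - 1)) = 1 - 432/1716 = 0.748252.
Step 4: Under H0, t = rho * sqrt((n-2)/(1-rho^2)) = 3.5667 ~ t(10).
Step 5: Two-sided p-value from the t-distribution with 10 df = 0.005124.
Step 6: alpha = 0.1. reject H0.

rho = 0.7483, p = 0.005124, reject H0 at alpha = 0.1.


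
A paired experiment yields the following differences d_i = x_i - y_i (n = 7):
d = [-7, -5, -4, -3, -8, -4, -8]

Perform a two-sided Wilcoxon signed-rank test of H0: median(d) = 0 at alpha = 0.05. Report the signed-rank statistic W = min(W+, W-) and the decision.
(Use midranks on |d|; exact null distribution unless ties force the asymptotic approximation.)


Step 1: Drop any zero differences (none here) and take |d_i|.
|d| = [7, 5, 4, 3, 8, 4, 8]
Step 2: Midrank |d_i| (ties get averaged ranks).
ranks: |7|->5, |5|->4, |4|->2.5, |3|->1, |8|->6.5, |4|->2.5, |8|->6.5
Step 3: Attach original signs; sum ranks with positive sign and with negative sign.
W+ = 0 = 0
W- = 5 + 4 + 2.5 + 1 + 6.5 + 2.5 + 6.5 = 28
(Check: W+ + W- = 28 should equal n(n+1)/2 = 28.)
Step 4: Test statistic W = min(W+, W-) = 0.
Step 5: Ties in |d|, so use the tie-corrected normal approximation.
        E[W] = n(n+1)/4 = 7*8/4 = 14.
        Tie groups: |d|=4 (t=2), |d|=8 (t=2); sum(t^3 - t) = 12.
        Var[W] = n(n+1)(2n+1)/24 - sum(t^3-t)/48 = 840/24 - 12/48 = 34.75.
        z = (W - E[W]) / sqrt(Var[W]) = (0 - 14) / 5.8949 = -2.3749.
        Two-sided p = 2*Phi(z) = 0.017552.
Step 6: alpha = 0.05. reject H0.

W+ = 0, W- = 28, W = min = 0, p = 0.017552, reject H0.


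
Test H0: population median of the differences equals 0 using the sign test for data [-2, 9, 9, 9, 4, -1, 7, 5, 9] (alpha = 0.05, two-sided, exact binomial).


Step 1: Discard zero differences. Original n = 9; n_eff = number of nonzero differences = 9.
Nonzero differences (with sign): -2, +9, +9, +9, +4, -1, +7, +5, +9
Step 2: Count signs: positive = 7, negative = 2.
Step 3: Under H0: P(positive) = 0.5, so the number of positives S ~ Bin(9, 0.5).
Step 4: Two-sided exact p-value = sum of Bin(9,0.5) probabilities at or below the observed probability = 0.179688.
Step 5: alpha = 0.05. fail to reject H0.

n_eff = 9, pos = 7, neg = 2, p = 0.179688, fail to reject H0.


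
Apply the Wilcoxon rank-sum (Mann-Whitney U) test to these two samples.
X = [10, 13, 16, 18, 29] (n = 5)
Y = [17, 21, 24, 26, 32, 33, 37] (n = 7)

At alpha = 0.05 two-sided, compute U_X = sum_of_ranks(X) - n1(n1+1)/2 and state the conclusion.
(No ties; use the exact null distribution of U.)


Step 1: Combine and sort all 12 observations; assign midranks.
sorted (value, group): (10,X), (13,X), (16,X), (17,Y), (18,X), (21,Y), (24,Y), (26,Y), (29,X), (32,Y), (33,Y), (37,Y)
ranks: 10->1, 13->2, 16->3, 17->4, 18->5, 21->6, 24->7, 26->8, 29->9, 32->10, 33->11, 37->12
Step 2: Rank sum for X: R1 = 1 + 2 + 3 + 5 + 9 = 20.
Step 3: U_X = R1 - n1(n1+1)/2 = 20 - 5*6/2 = 20 - 15 = 5.
       U_Y = n1*n2 - U_X = 35 - 5 = 30.
Step 4: No ties, so the exact null distribution of U (based on enumerating the C(12,5) = 792 equally likely rank assignments) gives the two-sided p-value.
Step 5: p-value = 0.047980; compare to alpha = 0.05. reject H0.

U_X = 5, p = 0.047980, reject H0 at alpha = 0.05.


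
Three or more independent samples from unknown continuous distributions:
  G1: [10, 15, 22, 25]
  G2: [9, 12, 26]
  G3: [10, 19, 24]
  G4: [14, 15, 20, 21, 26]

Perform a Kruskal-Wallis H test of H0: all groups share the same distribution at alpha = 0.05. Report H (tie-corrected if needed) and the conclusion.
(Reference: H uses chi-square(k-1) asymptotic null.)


Step 1: Combine all N = 15 observations and assign midranks.
sorted (value, group, rank): (9,G2,1), (10,G1,2.5), (10,G3,2.5), (12,G2,4), (14,G4,5), (15,G1,6.5), (15,G4,6.5), (19,G3,8), (20,G4,9), (21,G4,10), (22,G1,11), (24,G3,12), (25,G1,13), (26,G2,14.5), (26,G4,14.5)
Step 2: Sum ranks within each group.
R_1 = 33 (n_1 = 4)
R_2 = 19.5 (n_2 = 3)
R_3 = 22.5 (n_3 = 3)
R_4 = 45 (n_4 = 5)
Step 3: H = 12/(N(N+1)) * sum(R_i^2/n_i) - 3(N+1)
     = 12/(15*16) * (33^2/4 + 19.5^2/3 + 22.5^2/3 + 45^2/5) - 3*16
     = 0.050000 * 972.75 - 48
     = 0.637500.
Step 4: Ties present; correction factor C = 1 - 18/(15^3 - 15) = 0.994643. Corrected H = 0.637500 / 0.994643 = 0.640934.
Step 5: Under H0, H ~ chi^2(3); p-value = 0.887001.
Step 6: alpha = 0.05. fail to reject H0.

H = 0.6409, df = 3, p = 0.887001, fail to reject H0.


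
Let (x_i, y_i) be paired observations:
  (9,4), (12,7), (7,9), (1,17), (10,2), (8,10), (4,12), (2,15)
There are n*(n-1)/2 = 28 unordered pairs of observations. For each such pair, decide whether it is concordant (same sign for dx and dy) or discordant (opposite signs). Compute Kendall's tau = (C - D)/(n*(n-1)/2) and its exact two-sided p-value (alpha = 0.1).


Step 1: Enumerate the 28 unordered pairs (i,j) with i<j and classify each by sign(x_j-x_i) * sign(y_j-y_i).
  (1,2):dx=+3,dy=+3->C; (1,3):dx=-2,dy=+5->D; (1,4):dx=-8,dy=+13->D; (1,5):dx=+1,dy=-2->D
  (1,6):dx=-1,dy=+6->D; (1,7):dx=-5,dy=+8->D; (1,8):dx=-7,dy=+11->D; (2,3):dx=-5,dy=+2->D
  (2,4):dx=-11,dy=+10->D; (2,5):dx=-2,dy=-5->C; (2,6):dx=-4,dy=+3->D; (2,7):dx=-8,dy=+5->D
  (2,8):dx=-10,dy=+8->D; (3,4):dx=-6,dy=+8->D; (3,5):dx=+3,dy=-7->D; (3,6):dx=+1,dy=+1->C
  (3,7):dx=-3,dy=+3->D; (3,8):dx=-5,dy=+6->D; (4,5):dx=+9,dy=-15->D; (4,6):dx=+7,dy=-7->D
  (4,7):dx=+3,dy=-5->D; (4,8):dx=+1,dy=-2->D; (5,6):dx=-2,dy=+8->D; (5,7):dx=-6,dy=+10->D
  (5,8):dx=-8,dy=+13->D; (6,7):dx=-4,dy=+2->D; (6,8):dx=-6,dy=+5->D; (7,8):dx=-2,dy=+3->D
Step 2: C = 3, D = 25, total pairs = 28.
Step 3: tau = (C - D)/(n(n-1)/2) = (3 - 25)/28 = -0.785714.
Step 4: Exact two-sided p-value (enumerate n! = 40320 permutations of y under H0): p = 0.005506.
Step 5: alpha = 0.1. reject H0.

tau_b = -0.7857 (C=3, D=25), p = 0.005506, reject H0.


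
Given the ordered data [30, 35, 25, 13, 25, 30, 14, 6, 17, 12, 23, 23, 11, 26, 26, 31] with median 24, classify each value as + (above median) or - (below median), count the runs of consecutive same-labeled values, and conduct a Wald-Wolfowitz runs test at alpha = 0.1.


Step 1: Compute median = 24; label A = above, B = below.
Labels in order: AAABAABBBBBBBAAA  (n_A = 8, n_B = 8)
Step 2: Count runs R = 5.
Step 3: Under H0 (random ordering), E[R] = 2*n_A*n_B/(n_A+n_B) + 1 = 2*8*8/16 + 1 = 9.0000.
        Var[R] = 2*n_A*n_B*(2*n_A*n_B - n_A - n_B) / ((n_A+n_B)^2 * (n_A+n_B-1)) = 14336/3840 = 3.7333.
        SD[R] = 1.9322.
Step 4: Continuity-corrected z = (R + 0.5 - E[R]) / SD[R] = (5 + 0.5 - 9.0000) / 1.9322 = -1.8114.
Step 5: Two-sided p-value via normal approximation = 2*(1 - Phi(|z|)) = 0.070076.
Step 6: alpha = 0.1. reject H0.

R = 5, z = -1.8114, p = 0.070076, reject H0.


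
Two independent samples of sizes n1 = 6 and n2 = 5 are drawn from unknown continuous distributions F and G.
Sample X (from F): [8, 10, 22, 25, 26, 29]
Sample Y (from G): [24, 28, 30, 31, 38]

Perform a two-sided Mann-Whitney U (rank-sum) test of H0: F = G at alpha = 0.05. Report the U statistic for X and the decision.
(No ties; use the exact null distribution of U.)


Step 1: Combine and sort all 11 observations; assign midranks.
sorted (value, group): (8,X), (10,X), (22,X), (24,Y), (25,X), (26,X), (28,Y), (29,X), (30,Y), (31,Y), (38,Y)
ranks: 8->1, 10->2, 22->3, 24->4, 25->5, 26->6, 28->7, 29->8, 30->9, 31->10, 38->11
Step 2: Rank sum for X: R1 = 1 + 2 + 3 + 5 + 6 + 8 = 25.
Step 3: U_X = R1 - n1(n1+1)/2 = 25 - 6*7/2 = 25 - 21 = 4.
       U_Y = n1*n2 - U_X = 30 - 4 = 26.
Step 4: No ties, so the exact null distribution of U (based on enumerating the C(11,6) = 462 equally likely rank assignments) gives the two-sided p-value.
Step 5: p-value = 0.051948; compare to alpha = 0.05. fail to reject H0.

U_X = 4, p = 0.051948, fail to reject H0 at alpha = 0.05.


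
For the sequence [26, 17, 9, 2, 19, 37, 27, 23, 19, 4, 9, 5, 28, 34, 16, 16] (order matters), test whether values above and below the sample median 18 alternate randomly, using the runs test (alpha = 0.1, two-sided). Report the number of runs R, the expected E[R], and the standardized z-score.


Step 1: Compute median = 18; label A = above, B = below.
Labels in order: ABBBAAAAABBBAABB  (n_A = 8, n_B = 8)
Step 2: Count runs R = 6.
Step 3: Under H0 (random ordering), E[R] = 2*n_A*n_B/(n_A+n_B) + 1 = 2*8*8/16 + 1 = 9.0000.
        Var[R] = 2*n_A*n_B*(2*n_A*n_B - n_A - n_B) / ((n_A+n_B)^2 * (n_A+n_B-1)) = 14336/3840 = 3.7333.
        SD[R] = 1.9322.
Step 4: Continuity-corrected z = (R + 0.5 - E[R]) / SD[R] = (6 + 0.5 - 9.0000) / 1.9322 = -1.2939.
Step 5: Two-sided p-value via normal approximation = 2*(1 - Phi(|z|)) = 0.195709.
Step 6: alpha = 0.1. fail to reject H0.

R = 6, z = -1.2939, p = 0.195709, fail to reject H0.


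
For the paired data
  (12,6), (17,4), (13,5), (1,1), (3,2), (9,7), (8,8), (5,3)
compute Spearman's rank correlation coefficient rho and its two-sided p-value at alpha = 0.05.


Step 1: Rank x and y separately (midranks; no ties here).
rank(x): 12->6, 17->8, 13->7, 1->1, 3->2, 9->5, 8->4, 5->3
rank(y): 6->6, 4->4, 5->5, 1->1, 2->2, 7->7, 8->8, 3->3
Step 2: d_i = R_x(i) - R_y(i); compute d_i^2.
  (6-6)^2=0, (8-4)^2=16, (7-5)^2=4, (1-1)^2=0, (2-2)^2=0, (5-7)^2=4, (4-8)^2=16, (3-3)^2=0
sum(d^2) = 40.
Step 3: rho = 1 - 6*40 / (8*(8^2 - 1)) = 1 - 240/504 = 0.523810.
Step 4: Under H0, t = rho * sqrt((n-2)/(1-rho^2)) = 1.5062 ~ t(6).
Step 5: Two-sided p-value from the t-distribution with 6 df = 0.182721.
Step 6: alpha = 0.05. fail to reject H0.

rho = 0.5238, p = 0.182721, fail to reject H0 at alpha = 0.05.


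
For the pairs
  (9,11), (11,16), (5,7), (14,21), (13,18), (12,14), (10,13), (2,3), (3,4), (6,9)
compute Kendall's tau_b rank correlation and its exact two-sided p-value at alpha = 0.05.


Step 1: Enumerate the 45 unordered pairs (i,j) with i<j and classify each by sign(x_j-x_i) * sign(y_j-y_i).
  (1,2):dx=+2,dy=+5->C; (1,3):dx=-4,dy=-4->C; (1,4):dx=+5,dy=+10->C; (1,5):dx=+4,dy=+7->C
  (1,6):dx=+3,dy=+3->C; (1,7):dx=+1,dy=+2->C; (1,8):dx=-7,dy=-8->C; (1,9):dx=-6,dy=-7->C
  (1,10):dx=-3,dy=-2->C; (2,3):dx=-6,dy=-9->C; (2,4):dx=+3,dy=+5->C; (2,5):dx=+2,dy=+2->C
  (2,6):dx=+1,dy=-2->D; (2,7):dx=-1,dy=-3->C; (2,8):dx=-9,dy=-13->C; (2,9):dx=-8,dy=-12->C
  (2,10):dx=-5,dy=-7->C; (3,4):dx=+9,dy=+14->C; (3,5):dx=+8,dy=+11->C; (3,6):dx=+7,dy=+7->C
  (3,7):dx=+5,dy=+6->C; (3,8):dx=-3,dy=-4->C; (3,9):dx=-2,dy=-3->C; (3,10):dx=+1,dy=+2->C
  (4,5):dx=-1,dy=-3->C; (4,6):dx=-2,dy=-7->C; (4,7):dx=-4,dy=-8->C; (4,8):dx=-12,dy=-18->C
  (4,9):dx=-11,dy=-17->C; (4,10):dx=-8,dy=-12->C; (5,6):dx=-1,dy=-4->C; (5,7):dx=-3,dy=-5->C
  (5,8):dx=-11,dy=-15->C; (5,9):dx=-10,dy=-14->C; (5,10):dx=-7,dy=-9->C; (6,7):dx=-2,dy=-1->C
  (6,8):dx=-10,dy=-11->C; (6,9):dx=-9,dy=-10->C; (6,10):dx=-6,dy=-5->C; (7,8):dx=-8,dy=-10->C
  (7,9):dx=-7,dy=-9->C; (7,10):dx=-4,dy=-4->C; (8,9):dx=+1,dy=+1->C; (8,10):dx=+4,dy=+6->C
  (9,10):dx=+3,dy=+5->C
Step 2: C = 44, D = 1, total pairs = 45.
Step 3: tau = (C - D)/(n(n-1)/2) = (44 - 1)/45 = 0.955556.
Step 4: Exact two-sided p-value (enumerate n! = 3628800 permutations of y under H0): p = 0.000006.
Step 5: alpha = 0.05. reject H0.

tau_b = 0.9556 (C=44, D=1), p = 0.000006, reject H0.


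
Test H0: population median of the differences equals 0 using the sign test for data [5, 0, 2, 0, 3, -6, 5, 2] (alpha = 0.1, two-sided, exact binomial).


Step 1: Discard zero differences. Original n = 8; n_eff = number of nonzero differences = 6.
Nonzero differences (with sign): +5, +2, +3, -6, +5, +2
Step 2: Count signs: positive = 5, negative = 1.
Step 3: Under H0: P(positive) = 0.5, so the number of positives S ~ Bin(6, 0.5).
Step 4: Two-sided exact p-value = sum of Bin(6,0.5) probabilities at or below the observed probability = 0.218750.
Step 5: alpha = 0.1. fail to reject H0.

n_eff = 6, pos = 5, neg = 1, p = 0.218750, fail to reject H0.


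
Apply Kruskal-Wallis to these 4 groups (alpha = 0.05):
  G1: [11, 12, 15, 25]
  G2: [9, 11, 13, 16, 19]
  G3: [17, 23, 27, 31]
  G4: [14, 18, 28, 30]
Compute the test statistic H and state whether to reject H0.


Step 1: Combine all N = 17 observations and assign midranks.
sorted (value, group, rank): (9,G2,1), (11,G1,2.5), (11,G2,2.5), (12,G1,4), (13,G2,5), (14,G4,6), (15,G1,7), (16,G2,8), (17,G3,9), (18,G4,10), (19,G2,11), (23,G3,12), (25,G1,13), (27,G3,14), (28,G4,15), (30,G4,16), (31,G3,17)
Step 2: Sum ranks within each group.
R_1 = 26.5 (n_1 = 4)
R_2 = 27.5 (n_2 = 5)
R_3 = 52 (n_3 = 4)
R_4 = 47 (n_4 = 4)
Step 3: H = 12/(N(N+1)) * sum(R_i^2/n_i) - 3(N+1)
     = 12/(17*18) * (26.5^2/4 + 27.5^2/5 + 52^2/4 + 47^2/4) - 3*18
     = 0.039216 * 1555.06 - 54
     = 6.982843.
Step 4: Ties present; correction factor C = 1 - 6/(17^3 - 17) = 0.998775. Corrected H = 6.982843 / 0.998775 = 6.991411.
Step 5: Under H0, H ~ chi^2(3); p-value = 0.072172.
Step 6: alpha = 0.05. fail to reject H0.

H = 6.9914, df = 3, p = 0.072172, fail to reject H0.


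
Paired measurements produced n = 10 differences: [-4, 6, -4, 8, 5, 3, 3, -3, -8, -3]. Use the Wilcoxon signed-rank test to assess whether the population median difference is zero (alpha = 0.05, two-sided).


Step 1: Drop any zero differences (none here) and take |d_i|.
|d| = [4, 6, 4, 8, 5, 3, 3, 3, 8, 3]
Step 2: Midrank |d_i| (ties get averaged ranks).
ranks: |4|->5.5, |6|->8, |4|->5.5, |8|->9.5, |5|->7, |3|->2.5, |3|->2.5, |3|->2.5, |8|->9.5, |3|->2.5
Step 3: Attach original signs; sum ranks with positive sign and with negative sign.
W+ = 8 + 9.5 + 7 + 2.5 + 2.5 = 29.5
W- = 5.5 + 5.5 + 2.5 + 9.5 + 2.5 = 25.5
(Check: W+ + W- = 55 should equal n(n+1)/2 = 55.)
Step 4: Test statistic W = min(W+, W-) = 25.5.
Step 5: Ties in |d|, so use the tie-corrected normal approximation.
        E[W] = n(n+1)/4 = 10*11/4 = 27.5.
        Tie groups: |d|=3 (t=4), |d|=4 (t=2), |d|=8 (t=2); sum(t^3 - t) = 72.
        Var[W] = n(n+1)(2n+1)/24 - sum(t^3-t)/48 = 2310/24 - 72/48 = 94.75.
        z = (W - E[W]) / sqrt(Var[W]) = (25.5 - 27.5) / 9.7340 = -0.2055.
        Two-sided p = 2*Phi(z) = 0.837208.
Step 6: alpha = 0.05. fail to reject H0.

W+ = 29.5, W- = 25.5, W = min = 25.5, p = 0.837208, fail to reject H0.


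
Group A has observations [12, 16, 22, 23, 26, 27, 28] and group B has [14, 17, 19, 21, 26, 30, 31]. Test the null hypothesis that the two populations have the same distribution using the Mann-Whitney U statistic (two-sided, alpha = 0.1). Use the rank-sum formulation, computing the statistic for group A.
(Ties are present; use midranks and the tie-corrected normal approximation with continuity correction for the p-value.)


Step 1: Combine and sort all 14 observations; assign midranks.
sorted (value, group): (12,X), (14,Y), (16,X), (17,Y), (19,Y), (21,Y), (22,X), (23,X), (26,X), (26,Y), (27,X), (28,X), (30,Y), (31,Y)
ranks: 12->1, 14->2, 16->3, 17->4, 19->5, 21->6, 22->7, 23->8, 26->9.5, 26->9.5, 27->11, 28->12, 30->13, 31->14
Step 2: Rank sum for X: R1 = 1 + 3 + 7 + 8 + 9.5 + 11 + 12 = 51.5.
Step 3: U_X = R1 - n1(n1+1)/2 = 51.5 - 7*8/2 = 51.5 - 28 = 23.5.
       U_Y = n1*n2 - U_X = 49 - 23.5 = 25.5.
Step 4: Ties are present, so use the tie-corrected normal approximation (with continuity correction) for the p-value.
Step 5: p-value = 0.949004; compare to alpha = 0.1. fail to reject H0.

U_X = 23.5, p = 0.949004, fail to reject H0 at alpha = 0.1.


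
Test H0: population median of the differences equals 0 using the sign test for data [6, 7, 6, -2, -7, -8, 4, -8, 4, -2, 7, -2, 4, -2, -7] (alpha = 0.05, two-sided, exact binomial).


Step 1: Discard zero differences. Original n = 15; n_eff = number of nonzero differences = 15.
Nonzero differences (with sign): +6, +7, +6, -2, -7, -8, +4, -8, +4, -2, +7, -2, +4, -2, -7
Step 2: Count signs: positive = 7, negative = 8.
Step 3: Under H0: P(positive) = 0.5, so the number of positives S ~ Bin(15, 0.5).
Step 4: Two-sided exact p-value = sum of Bin(15,0.5) probabilities at or below the observed probability = 1.000000.
Step 5: alpha = 0.05. fail to reject H0.

n_eff = 15, pos = 7, neg = 8, p = 1.000000, fail to reject H0.


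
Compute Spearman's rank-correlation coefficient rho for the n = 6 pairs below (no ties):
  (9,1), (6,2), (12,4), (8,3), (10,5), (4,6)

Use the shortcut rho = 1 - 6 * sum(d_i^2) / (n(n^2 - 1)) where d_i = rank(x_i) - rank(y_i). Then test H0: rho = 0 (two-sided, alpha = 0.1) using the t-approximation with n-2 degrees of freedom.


Step 1: Rank x and y separately (midranks; no ties here).
rank(x): 9->4, 6->2, 12->6, 8->3, 10->5, 4->1
rank(y): 1->1, 2->2, 4->4, 3->3, 5->5, 6->6
Step 2: d_i = R_x(i) - R_y(i); compute d_i^2.
  (4-1)^2=9, (2-2)^2=0, (6-4)^2=4, (3-3)^2=0, (5-5)^2=0, (1-6)^2=25
sum(d^2) = 38.
Step 3: rho = 1 - 6*38 / (6*(6^2 - 1)) = 1 - 228/210 = -0.085714.
Step 4: Under H0, t = rho * sqrt((n-2)/(1-rho^2)) = -0.1721 ~ t(4).
Step 5: Two-sided p-value from the t-distribution with 4 df = 0.871743.
Step 6: alpha = 0.1. fail to reject H0.

rho = -0.0857, p = 0.871743, fail to reject H0 at alpha = 0.1.


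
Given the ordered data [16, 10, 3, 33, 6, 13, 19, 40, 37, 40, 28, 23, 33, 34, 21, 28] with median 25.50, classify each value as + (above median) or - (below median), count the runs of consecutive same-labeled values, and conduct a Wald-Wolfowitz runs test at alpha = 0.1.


Step 1: Compute median = 25.50; label A = above, B = below.
Labels in order: BBBABBBAAAABAABA  (n_A = 8, n_B = 8)
Step 2: Count runs R = 8.
Step 3: Under H0 (random ordering), E[R] = 2*n_A*n_B/(n_A+n_B) + 1 = 2*8*8/16 + 1 = 9.0000.
        Var[R] = 2*n_A*n_B*(2*n_A*n_B - n_A - n_B) / ((n_A+n_B)^2 * (n_A+n_B-1)) = 14336/3840 = 3.7333.
        SD[R] = 1.9322.
Step 4: Continuity-corrected z = (R + 0.5 - E[R]) / SD[R] = (8 + 0.5 - 9.0000) / 1.9322 = -0.2588.
Step 5: Two-sided p-value via normal approximation = 2*(1 - Phi(|z|)) = 0.795809.
Step 6: alpha = 0.1. fail to reject H0.

R = 8, z = -0.2588, p = 0.795809, fail to reject H0.


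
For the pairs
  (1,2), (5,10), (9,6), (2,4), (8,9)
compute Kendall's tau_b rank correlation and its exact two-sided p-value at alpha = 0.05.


Step 1: Enumerate the 10 unordered pairs (i,j) with i<j and classify each by sign(x_j-x_i) * sign(y_j-y_i).
  (1,2):dx=+4,dy=+8->C; (1,3):dx=+8,dy=+4->C; (1,4):dx=+1,dy=+2->C; (1,5):dx=+7,dy=+7->C
  (2,3):dx=+4,dy=-4->D; (2,4):dx=-3,dy=-6->C; (2,5):dx=+3,dy=-1->D; (3,4):dx=-7,dy=-2->C
  (3,5):dx=-1,dy=+3->D; (4,5):dx=+6,dy=+5->C
Step 2: C = 7, D = 3, total pairs = 10.
Step 3: tau = (C - D)/(n(n-1)/2) = (7 - 3)/10 = 0.400000.
Step 4: Exact two-sided p-value (enumerate n! = 120 permutations of y under H0): p = 0.483333.
Step 5: alpha = 0.05. fail to reject H0.

tau_b = 0.4000 (C=7, D=3), p = 0.483333, fail to reject H0.


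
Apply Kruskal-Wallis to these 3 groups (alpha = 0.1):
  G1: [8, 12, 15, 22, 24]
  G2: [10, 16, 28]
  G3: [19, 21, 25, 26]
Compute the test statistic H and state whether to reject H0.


Step 1: Combine all N = 12 observations and assign midranks.
sorted (value, group, rank): (8,G1,1), (10,G2,2), (12,G1,3), (15,G1,4), (16,G2,5), (19,G3,6), (21,G3,7), (22,G1,8), (24,G1,9), (25,G3,10), (26,G3,11), (28,G2,12)
Step 2: Sum ranks within each group.
R_1 = 25 (n_1 = 5)
R_2 = 19 (n_2 = 3)
R_3 = 34 (n_3 = 4)
Step 3: H = 12/(N(N+1)) * sum(R_i^2/n_i) - 3(N+1)
     = 12/(12*13) * (25^2/5 + 19^2/3 + 34^2/4) - 3*13
     = 0.076923 * 534.333 - 39
     = 2.102564.
Step 4: No ties, so H is used without correction.
Step 5: Under H0, H ~ chi^2(2); p-value = 0.349489.
Step 6: alpha = 0.1. fail to reject H0.

H = 2.1026, df = 2, p = 0.349489, fail to reject H0.


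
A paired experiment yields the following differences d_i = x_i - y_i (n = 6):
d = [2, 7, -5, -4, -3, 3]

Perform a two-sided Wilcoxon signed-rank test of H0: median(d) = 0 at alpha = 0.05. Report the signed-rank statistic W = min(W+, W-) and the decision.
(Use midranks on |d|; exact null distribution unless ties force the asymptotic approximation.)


Step 1: Drop any zero differences (none here) and take |d_i|.
|d| = [2, 7, 5, 4, 3, 3]
Step 2: Midrank |d_i| (ties get averaged ranks).
ranks: |2|->1, |7|->6, |5|->5, |4|->4, |3|->2.5, |3|->2.5
Step 3: Attach original signs; sum ranks with positive sign and with negative sign.
W+ = 1 + 6 + 2.5 = 9.5
W- = 5 + 4 + 2.5 = 11.5
(Check: W+ + W- = 21 should equal n(n+1)/2 = 21.)
Step 4: Test statistic W = min(W+, W-) = 9.5.
Step 5: Ties in |d|, so use the tie-corrected normal approximation.
        E[W] = n(n+1)/4 = 6*7/4 = 10.5.
        Tie groups: |d|=3 (t=2); sum(t^3 - t) = 6.
        Var[W] = n(n+1)(2n+1)/24 - sum(t^3-t)/48 = 546/24 - 6/48 = 22.625.
        z = (W - E[W]) / sqrt(Var[W]) = (9.5 - 10.5) / 4.7566 = -0.2102.
        Two-sided p = 2*Phi(z) = 0.833484.
Step 6: alpha = 0.05. fail to reject H0.

W+ = 9.5, W- = 11.5, W = min = 9.5, p = 0.833484, fail to reject H0.


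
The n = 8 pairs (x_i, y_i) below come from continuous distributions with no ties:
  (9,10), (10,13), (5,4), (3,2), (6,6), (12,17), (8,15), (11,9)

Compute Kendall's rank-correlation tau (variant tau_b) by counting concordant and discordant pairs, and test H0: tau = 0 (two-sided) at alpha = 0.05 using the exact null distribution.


Step 1: Enumerate the 28 unordered pairs (i,j) with i<j and classify each by sign(x_j-x_i) * sign(y_j-y_i).
  (1,2):dx=+1,dy=+3->C; (1,3):dx=-4,dy=-6->C; (1,4):dx=-6,dy=-8->C; (1,5):dx=-3,dy=-4->C
  (1,6):dx=+3,dy=+7->C; (1,7):dx=-1,dy=+5->D; (1,8):dx=+2,dy=-1->D; (2,3):dx=-5,dy=-9->C
  (2,4):dx=-7,dy=-11->C; (2,5):dx=-4,dy=-7->C; (2,6):dx=+2,dy=+4->C; (2,7):dx=-2,dy=+2->D
  (2,8):dx=+1,dy=-4->D; (3,4):dx=-2,dy=-2->C; (3,5):dx=+1,dy=+2->C; (3,6):dx=+7,dy=+13->C
  (3,7):dx=+3,dy=+11->C; (3,8):dx=+6,dy=+5->C; (4,5):dx=+3,dy=+4->C; (4,6):dx=+9,dy=+15->C
  (4,7):dx=+5,dy=+13->C; (4,8):dx=+8,dy=+7->C; (5,6):dx=+6,dy=+11->C; (5,7):dx=+2,dy=+9->C
  (5,8):dx=+5,dy=+3->C; (6,7):dx=-4,dy=-2->C; (6,8):dx=-1,dy=-8->C; (7,8):dx=+3,dy=-6->D
Step 2: C = 23, D = 5, total pairs = 28.
Step 3: tau = (C - D)/(n(n-1)/2) = (23 - 5)/28 = 0.642857.
Step 4: Exact two-sided p-value (enumerate n! = 40320 permutations of y under H0): p = 0.031151.
Step 5: alpha = 0.05. reject H0.

tau_b = 0.6429 (C=23, D=5), p = 0.031151, reject H0.
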